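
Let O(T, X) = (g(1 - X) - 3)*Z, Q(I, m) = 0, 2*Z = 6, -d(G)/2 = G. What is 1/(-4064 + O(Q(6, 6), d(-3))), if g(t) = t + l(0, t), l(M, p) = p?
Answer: -1/4103 ≈ -0.00024372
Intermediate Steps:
d(G) = -2*G
Z = 3 (Z = (1/2)*6 = 3)
g(t) = 2*t (g(t) = t + t = 2*t)
O(T, X) = -3 - 6*X (O(T, X) = (2*(1 - X) - 3)*3 = ((2 - 2*X) - 3)*3 = (-1 - 2*X)*3 = -3 - 6*X)
1/(-4064 + O(Q(6, 6), d(-3))) = 1/(-4064 + (-3 - (-12)*(-3))) = 1/(-4064 + (-3 - 6*6)) = 1/(-4064 + (-3 - 36)) = 1/(-4064 - 39) = 1/(-4103) = -1/4103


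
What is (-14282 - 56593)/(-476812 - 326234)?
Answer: 23625/267682 ≈ 0.088258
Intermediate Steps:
(-14282 - 56593)/(-476812 - 326234) = -70875/(-803046) = -70875*(-1/803046) = 23625/267682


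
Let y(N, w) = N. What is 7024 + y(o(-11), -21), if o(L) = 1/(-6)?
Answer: 42143/6 ≈ 7023.8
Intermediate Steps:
o(L) = -⅙
7024 + y(o(-11), -21) = 7024 - ⅙ = 42143/6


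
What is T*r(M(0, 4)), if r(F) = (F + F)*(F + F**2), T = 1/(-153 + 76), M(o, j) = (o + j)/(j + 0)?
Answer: -4/77 ≈ -0.051948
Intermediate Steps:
M(o, j) = (j + o)/j
T = -1/77 (T = 1/(-77) = -1/77 ≈ -0.012987)
r(F) = 2*F*(F + F**2) (r(F) = (2*F)*(F + F**2) = 2*F*(F + F**2))
T*r(M(0, 4)) = -2*((4 + 0)/4)**2*(1 + (4 + 0)/4)/77 = -2*((1/4)*4)**2*(1 + (1/4)*4)/77 = -2*1**2*(1 + 1)/77 = -2*2/77 = -1/77*4 = -4/77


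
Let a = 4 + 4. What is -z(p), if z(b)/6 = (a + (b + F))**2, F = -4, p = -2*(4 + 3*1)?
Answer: -600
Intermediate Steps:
p = -14 (p = -2*(4 + 3) = -2*7 = -14)
a = 8
z(b) = 6*(4 + b)**2 (z(b) = 6*(8 + (b - 4))**2 = 6*(8 + (-4 + b))**2 = 6*(4 + b)**2)
-z(p) = -6*(4 - 14)**2 = -6*(-10)**2 = -6*100 = -1*600 = -600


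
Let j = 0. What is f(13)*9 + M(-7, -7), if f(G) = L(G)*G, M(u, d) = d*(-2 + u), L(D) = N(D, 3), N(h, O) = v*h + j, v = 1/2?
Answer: 1647/2 ≈ 823.50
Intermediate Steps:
v = ½ ≈ 0.50000
N(h, O) = h/2 (N(h, O) = h/2 + 0 = h/2)
L(D) = D/2
f(G) = G²/2 (f(G) = (G/2)*G = G²/2)
f(13)*9 + M(-7, -7) = ((½)*13²)*9 - 7*(-2 - 7) = ((½)*169)*9 - 7*(-9) = (169/2)*9 + 63 = 1521/2 + 63 = 1647/2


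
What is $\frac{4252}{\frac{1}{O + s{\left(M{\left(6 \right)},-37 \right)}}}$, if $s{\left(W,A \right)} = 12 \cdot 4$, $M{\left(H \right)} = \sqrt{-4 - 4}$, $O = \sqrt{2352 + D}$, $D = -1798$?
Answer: $204096 + 4252 \sqrt{554} \approx 3.0418 \cdot 10^{5}$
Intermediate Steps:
$O = \sqrt{554}$ ($O = \sqrt{2352 - 1798} = \sqrt{554} \approx 23.537$)
$M{\left(H \right)} = 2 i \sqrt{2}$ ($M{\left(H \right)} = \sqrt{-8} = 2 i \sqrt{2}$)
$s{\left(W,A \right)} = 48$
$\frac{4252}{\frac{1}{O + s{\left(M{\left(6 \right)},-37 \right)}}} = \frac{4252}{\frac{1}{\sqrt{554} + 48}} = \frac{4252}{\frac{1}{48 + \sqrt{554}}} = 4252 \left(48 + \sqrt{554}\right) = 204096 + 4252 \sqrt{554}$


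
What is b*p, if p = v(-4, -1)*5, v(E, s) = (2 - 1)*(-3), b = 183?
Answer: -2745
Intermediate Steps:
v(E, s) = -3 (v(E, s) = 1*(-3) = -3)
p = -15 (p = -3*5 = -15)
b*p = 183*(-15) = -2745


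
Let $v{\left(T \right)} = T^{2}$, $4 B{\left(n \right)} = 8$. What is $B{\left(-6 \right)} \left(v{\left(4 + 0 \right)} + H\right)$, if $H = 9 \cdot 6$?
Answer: $140$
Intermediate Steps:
$B{\left(n \right)} = 2$ ($B{\left(n \right)} = \frac{1}{4} \cdot 8 = 2$)
$H = 54$
$B{\left(-6 \right)} \left(v{\left(4 + 0 \right)} + H\right) = 2 \left(\left(4 + 0\right)^{2} + 54\right) = 2 \left(4^{2} + 54\right) = 2 \left(16 + 54\right) = 2 \cdot 70 = 140$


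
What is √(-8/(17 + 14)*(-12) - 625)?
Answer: I*√597649/31 ≈ 24.938*I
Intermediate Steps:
√(-8/(17 + 14)*(-12) - 625) = √(-8/31*(-12) - 625) = √(96/31 - 625) = √(-19279/31) = I*√597649/31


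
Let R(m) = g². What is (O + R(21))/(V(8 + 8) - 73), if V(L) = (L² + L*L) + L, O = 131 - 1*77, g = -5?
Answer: 79/455 ≈ 0.17363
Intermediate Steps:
O = 54 (O = 131 - 77 = 54)
V(L) = L + 2*L² (V(L) = (L² + L²) + L = 2*L² + L = L + 2*L²)
R(m) = 25 (R(m) = (-5)² = 25)
(O + R(21))/(V(8 + 8) - 73) = (54 + 25)/((8 + 8)*(1 + 2*(8 + 8)) - 73) = 79/(16*(1 + 2*16) - 73) = 79/(16*(1 + 32) - 73) = 79/(16*33 - 73) = 79/(528 - 73) = 79/455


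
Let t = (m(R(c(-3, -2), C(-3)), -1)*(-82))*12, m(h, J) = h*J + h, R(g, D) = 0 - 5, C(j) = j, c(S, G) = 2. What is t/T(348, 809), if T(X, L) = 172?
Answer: 0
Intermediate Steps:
R(g, D) = -5
m(h, J) = h + J*h (m(h, J) = J*h + h = h + J*h)
t = 0 (t = (-5*(1 - 1)*(-82))*12 = (-5*0*(-82))*12 = (0*(-82))*12 = 0*12 = 0)
t/T(348, 809) = 0/172 = 0*(1/172) = 0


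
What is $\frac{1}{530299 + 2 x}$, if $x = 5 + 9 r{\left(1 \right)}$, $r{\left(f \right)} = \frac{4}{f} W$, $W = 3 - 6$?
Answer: $\frac{1}{530093} \approx 1.8865 \cdot 10^{-6}$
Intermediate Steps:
$W = -3$ ($W = 3 - 6 = -3$)
$r{\left(f \right)} = - \frac{12}{f}$ ($r{\left(f \right)} = \frac{4}{f} \left(-3\right) = - \frac{12}{f}$)
$x = -103$ ($x = 5 + 9 \left(- \frac{12}{1}\right) = 5 + 9 \left(\left(-12\right) 1\right) = 5 + 9 \left(-12\right) = 5 - 108 = -103$)
$\frac{1}{530299 + 2 x} = \frac{1}{530299 + 2 \left(-103\right)} = \frac{1}{530299 - 206} = \frac{1}{530093}$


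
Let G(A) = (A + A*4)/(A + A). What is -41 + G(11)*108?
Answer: 229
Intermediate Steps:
G(A) = 5/2 (G(A) = (A + 4*A)/((2*A)) = (5*A)*(1/(2*A)) = 5/2)
-41 + G(11)*108 = -41 + (5/2)*108 = -41 + 270 = 229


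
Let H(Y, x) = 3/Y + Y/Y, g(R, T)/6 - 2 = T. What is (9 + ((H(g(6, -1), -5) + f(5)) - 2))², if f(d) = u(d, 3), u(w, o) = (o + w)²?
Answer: 21025/4 ≈ 5256.3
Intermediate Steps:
g(R, T) = 12 + 6*T
f(d) = (3 + d)²
H(Y, x) = 1 + 3/Y (H(Y, x) = 3/Y + 1 = 1 + 3/Y)
(9 + ((H(g(6, -1), -5) + f(5)) - 2))² = (9 + (((3 + (12 + 6*(-1)))/(12 + 6*(-1)) + (3 + 5)²) - 2))² = (9 + (((3 + (12 - 6))/(12 - 6) + 8²) - 2))² = (9 + (((3 + 6)/6 + 64) - 2))² = (9 + (((⅙)*9 + 64) - 2))² = (9 + ((3/2 + 64) - 2))² = (9 + (131/2 - 2))² = (9 + 127/2)² = (145/2)² = 21025/4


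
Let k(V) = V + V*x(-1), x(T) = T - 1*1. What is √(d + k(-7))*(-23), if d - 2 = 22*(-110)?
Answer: -23*I*√2411 ≈ -1129.3*I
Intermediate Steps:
x(T) = -1 + T (x(T) = T - 1 = -1 + T)
d = -2418 (d = 2 + 22*(-110) = 2 - 2420 = -2418)
k(V) = -V (k(V) = V + V*(-1 - 1) = V + V*(-2) = V - 2*V = -V)
√(d + k(-7))*(-23) = √(-2418 - 1*(-7))*(-23) = √(-2418 + 7)*(-23) = √(-2411)*(-23) = (I*√2411)*(-23) = -23*I*√2411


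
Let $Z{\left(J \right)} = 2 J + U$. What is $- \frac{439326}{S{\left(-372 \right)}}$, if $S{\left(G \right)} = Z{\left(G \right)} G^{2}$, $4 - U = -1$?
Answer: $\frac{24407}{5681432} \approx 0.0042959$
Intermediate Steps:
$U = 5$ ($U = 4 - -1 = 4 + 1 = 5$)
$Z{\left(J \right)} = 5 + 2 J$ ($Z{\left(J \right)} = 2 J + 5 = 5 + 2 J$)
$S{\left(G \right)} = G^{2} \left(5 + 2 G\right)$ ($S{\left(G \right)} = \left(5 + 2 G\right) G^{2} = G^{2} \left(5 + 2 G\right)$)
$- \frac{439326}{S{\left(-372 \right)}} = - \frac{439326}{\left(-372\right)^{2} \left(5 + 2 \left(-372\right)\right)} = - \frac{439326}{138384 \left(5 - 744\right)} = - \frac{439326}{138384 \left(-739\right)} = - \frac{439326}{-102265776} = \left(-439326\right) \left(- \frac{1}{102265776}\right) = \frac{24407}{5681432}$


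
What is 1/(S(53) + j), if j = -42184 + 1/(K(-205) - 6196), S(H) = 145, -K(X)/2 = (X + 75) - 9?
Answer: -5918/248786803 ≈ -2.3787e-5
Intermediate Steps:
K(X) = -132 - 2*X (K(X) = -2*((X + 75) - 9) = -2*((75 + X) - 9) = -2*(66 + X) = -132 - 2*X)
j = -249644913/5918 (j = -42184 + 1/((-132 - 2*(-205)) - 6196) = -42184 + 1/((-132 + 410) - 6196) = -42184 + 1/(278 - 6196) = -42184 + 1/(-5918) = -42184 - 1/5918 = -249644913/5918 ≈ -42184.)
1/(S(53) + j) = 1/(145 - 249644913/5918) = 1/(-248786803/5918) = -5918/248786803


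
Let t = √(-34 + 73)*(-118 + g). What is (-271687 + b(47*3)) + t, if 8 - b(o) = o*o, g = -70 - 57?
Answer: -291560 - 245*√39 ≈ -2.9309e+5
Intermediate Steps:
g = -127
b(o) = 8 - o² (b(o) = 8 - o*o = 8 - o²)
t = -245*√39 (t = √(-34 + 73)*(-118 - 127) = √39*(-245) = -245*√39 ≈ -1530.0)
(-271687 + b(47*3)) + t = (-271687 + (8 - (47*3)²)) - 245*√39 = (-271687 + (8 - 1*141²)) - 245*√39 = (-271687 + (8 - 1*19881)) - 245*√39 = (-271687 + (8 - 19881)) - 245*√39 = (-271687 - 19873) - 245*√39 = -291560 - 245*√39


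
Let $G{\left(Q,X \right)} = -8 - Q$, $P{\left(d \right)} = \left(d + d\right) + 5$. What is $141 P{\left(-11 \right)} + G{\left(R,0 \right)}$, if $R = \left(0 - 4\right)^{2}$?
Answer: $-2421$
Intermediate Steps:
$P{\left(d \right)} = 5 + 2 d$ ($P{\left(d \right)} = 2 d + 5 = 5 + 2 d$)
$R = 16$ ($R = \left(-4\right)^{2} = 16$)
$141 P{\left(-11 \right)} + G{\left(R,0 \right)} = 141 \left(5 + 2 \left(-11\right)\right) - 24 = 141 \left(5 - 22\right) - 24 = 141 \left(-17\right) - 24 = -2397 - 24 = -2421$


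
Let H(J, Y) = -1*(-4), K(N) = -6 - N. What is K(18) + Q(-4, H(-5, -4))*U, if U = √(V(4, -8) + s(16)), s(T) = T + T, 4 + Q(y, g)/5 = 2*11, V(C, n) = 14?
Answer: -24 + 90*√46 ≈ 586.41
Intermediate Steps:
H(J, Y) = 4
Q(y, g) = 90 (Q(y, g) = -20 + 5*(2*11) = -20 + 5*22 = -20 + 110 = 90)
s(T) = 2*T
U = √46 (U = √(14 + 2*16) = √(14 + 32) = √46 ≈ 6.7823)
K(18) + Q(-4, H(-5, -4))*U = (-6 - 1*18) + 90*√46 = (-6 - 18) + 90*√46 = -24 + 90*√46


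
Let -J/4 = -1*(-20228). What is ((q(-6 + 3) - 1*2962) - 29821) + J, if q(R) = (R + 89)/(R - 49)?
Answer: -2956113/26 ≈ -1.1370e+5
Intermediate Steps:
J = -80912 (J = -(-4)*(-20228) = -4*20228 = -80912)
q(R) = (89 + R)/(-49 + R)
((q(-6 + 3) - 1*2962) - 29821) + J = (((89 + (-6 + 3))/(-49 + (-6 + 3)) - 1*2962) - 29821) - 80912 = (((89 - 3)/(-49 - 3) - 2962) - 29821) - 80912 = ((86/(-52) - 2962) - 29821) - 80912 = ((-1/52*86 - 2962) - 29821) - 80912 = ((-43/26 - 2962) - 29821) - 80912 = (-77055/26 - 29821) - 80912 = -852401/26 - 80912 = -2956113/26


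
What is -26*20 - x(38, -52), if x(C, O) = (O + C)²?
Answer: -716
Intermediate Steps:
x(C, O) = (C + O)²
-26*20 - x(38, -52) = -26*20 - (38 - 52)² = -520 - 1*(-14)² = -520 - 1*196 = -520 - 196 = -716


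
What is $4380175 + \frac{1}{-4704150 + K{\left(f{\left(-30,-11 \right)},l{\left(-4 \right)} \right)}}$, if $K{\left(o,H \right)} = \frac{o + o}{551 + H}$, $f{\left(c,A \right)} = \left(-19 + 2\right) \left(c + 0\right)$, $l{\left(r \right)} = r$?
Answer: $\frac{11270930655979703}{2573169030} \approx 4.3802 \cdot 10^{6}$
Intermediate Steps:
$f{\left(c,A \right)} = - 17 c$
$K{\left(o,H \right)} = \frac{2 o}{551 + H}$
$4380175 + \frac{1}{-4704150 + K{\left(f{\left(-30,-11 \right)},l{\left(-4 \right)} \right)}} = 4380175 + \frac{1}{-4704150 + \frac{2 \left(\left(-17\right) \left(-30\right)\right)}{551 - 4}} = 4380175 + \frac{1}{-4704150 + 2 \cdot 510 \cdot \frac{1}{547}} = 4380175 + \frac{1}{-4704150 + \frac{1020}{547}} = 4380175 + \frac{1}{- \frac{2573169030}{547}} = 4380175 - \frac{547}{2573169030} = \frac{11270930655979703}{2573169030}$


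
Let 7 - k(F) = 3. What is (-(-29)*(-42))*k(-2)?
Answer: -4872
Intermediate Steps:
k(F) = 4 (k(F) = 7 - 1*3 = 7 - 3 = 4)
(-(-29)*(-42))*k(-2) = -(-29)*(-42)*4 = -29*42*4 = -1218*4 = -4872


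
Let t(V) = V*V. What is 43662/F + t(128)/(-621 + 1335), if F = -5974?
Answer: 16675837/1066359 ≈ 15.638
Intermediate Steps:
t(V) = V²
43662/F + t(128)/(-621 + 1335) = 43662/(-5974) + 128²/(-621 + 1335) = 43662*(-1/5974) + 16384/714 = -21831/2987 + 16384*(1/714) = -21831/2987 + 8192/357 = 16675837/1066359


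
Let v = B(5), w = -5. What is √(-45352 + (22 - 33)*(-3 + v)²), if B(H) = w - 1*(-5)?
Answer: I*√45451 ≈ 213.19*I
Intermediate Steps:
B(H) = 0 (B(H) = -5 - 1*(-5) = -5 + 5 = 0)
v = 0
√(-45352 + (22 - 33)*(-3 + v)²) = √(-45352 + (22 - 33)*(-3 + 0)²) = √(-45352 - 11*(-3)²) = √(-45352 - 11*9) = √(-45352 - 99) = √(-45451) = I*√45451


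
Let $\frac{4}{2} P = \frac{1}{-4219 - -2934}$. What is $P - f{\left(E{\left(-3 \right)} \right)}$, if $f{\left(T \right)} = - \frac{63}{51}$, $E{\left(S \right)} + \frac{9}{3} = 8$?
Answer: $\frac{53953}{43690} \approx 1.2349$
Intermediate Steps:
$E{\left(S \right)} = 5$ ($E{\left(S \right)} = -3 + 8 = 5$)
$f{\left(T \right)} = - \frac{21}{17}$ ($f{\left(T \right)} = \left(-63\right) \frac{1}{51} = - \frac{21}{17}$)
$P = - \frac{1}{2570}$ ($P = \frac{1}{2 \left(-4219 - -2934\right)} = \frac{1}{2 \left(-4219 + 2934\right)} = \frac{1}{2 \left(-1285\right)} = \frac{1}{2} \left(- \frac{1}{1285}\right) = - \frac{1}{2570} \approx -0.00038911$)
$P - f{\left(E{\left(-3 \right)} \right)} = - \frac{1}{2570} - - \frac{21}{17} = - \frac{1}{2570} + \frac{21}{17} = \frac{53953}{43690}$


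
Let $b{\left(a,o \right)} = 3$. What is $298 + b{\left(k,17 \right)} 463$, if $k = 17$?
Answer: $1687$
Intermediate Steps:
$298 + b{\left(k,17 \right)} 463 = 298 + 3 \cdot 463 = 298 + 1389 = 1687$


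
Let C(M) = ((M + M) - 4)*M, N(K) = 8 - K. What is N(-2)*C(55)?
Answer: 58300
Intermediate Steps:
C(M) = M*(-4 + 2*M) (C(M) = (2*M - 4)*M = (-4 + 2*M)*M = M*(-4 + 2*M))
N(-2)*C(55) = (8 - 1*(-2))*(2*55*(-2 + 55)) = (8 + 2)*(2*55*53) = 10*5830 = 58300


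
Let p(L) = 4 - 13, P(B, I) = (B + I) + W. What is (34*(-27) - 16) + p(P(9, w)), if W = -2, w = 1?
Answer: -943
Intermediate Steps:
P(B, I) = -2 + B + I (P(B, I) = (B + I) - 2 = -2 + B + I)
p(L) = -9
(34*(-27) - 16) + p(P(9, w)) = (34*(-27) - 16) - 9 = (-918 - 16) - 9 = -934 - 9 = -943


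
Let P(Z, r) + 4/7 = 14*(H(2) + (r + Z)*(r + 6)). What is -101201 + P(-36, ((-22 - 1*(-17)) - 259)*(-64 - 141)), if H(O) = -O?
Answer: 286879648625/7 ≈ 4.0983e+10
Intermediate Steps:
P(Z, r) = -200/7 + 14*(6 + r)*(Z + r) (P(Z, r) = -4/7 + 14*(-1*2 + (r + Z)*(r + 6)) = -4/7 + 14*(-2 + (Z + r)*(6 + r)) = -4/7 + 14*(-2 + (6 + r)*(Z + r)) = -4/7 + (-28 + 14*(6 + r)*(Z + r)) = -200/7 + 14*(6 + r)*(Z + r))
-101201 + P(-36, ((-22 - 1*(-17)) - 259)*(-64 - 141)) = -101201 + (-200/7 + 14*(((-22 - 1*(-17)) - 259)*(-64 - 141))² + 84*(-36) + 84*(((-22 - 1*(-17)) - 259)*(-64 - 141)) + 14*(-36)*(((-22 - 1*(-17)) - 259)*(-64 - 141))) = -101201 + (-200/7 + 14*(((-22 + 17) - 259)*(-205))² - 3024 + 84*(((-22 + 17) - 259)*(-205)) + 14*(-36)*(((-22 + 17) - 259)*(-205))) = -101201 + (-200/7 + 14*((-5 - 259)*(-205))² - 3024 + 84*((-5 - 259)*(-205)) + 14*(-36)*((-5 - 259)*(-205))) = -101201 + (-200/7 + 14*(-264*(-205))² - 3024 + 84*(-264*(-205)) + 14*(-36)*(-264*(-205))) = -101201 + (-200/7 + 14*54120² - 3024 + 84*54120 + 14*(-36)*54120) = -101201 + (-200/7 + 14*2928974400 - 3024 + 4546080 - 27276480) = -101201 + (-200/7 + 41005641600 - 3024 + 4546080 - 27276480) = -101201 + 286880357032/7 = 286879648625/7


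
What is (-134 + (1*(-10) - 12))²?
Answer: 24336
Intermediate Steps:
(-134 + (1*(-10) - 12))² = (-134 + (-10 - 12))² = (-134 - 22)² = (-156)² = 24336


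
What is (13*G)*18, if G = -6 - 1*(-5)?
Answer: -234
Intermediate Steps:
G = -1 (G = -6 + 5 = -1)
(13*G)*18 = (13*(-1))*18 = -13*18 = -234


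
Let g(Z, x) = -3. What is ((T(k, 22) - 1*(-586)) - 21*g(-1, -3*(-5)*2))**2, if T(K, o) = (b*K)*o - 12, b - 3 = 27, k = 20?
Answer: 191462569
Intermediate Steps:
b = 30 (b = 3 + 27 = 30)
T(K, o) = -12 + 30*K*o (T(K, o) = (30*K)*o - 12 = 30*K*o - 12 = -12 + 30*K*o)
((T(k, 22) - 1*(-586)) - 21*g(-1, -3*(-5)*2))**2 = (((-12 + 30*20*22) - 1*(-586)) - 21*(-3))**2 = (((-12 + 13200) + 586) + 63)**2 = ((13188 + 586) + 63)**2 = (13774 + 63)**2 = 13837**2 = 191462569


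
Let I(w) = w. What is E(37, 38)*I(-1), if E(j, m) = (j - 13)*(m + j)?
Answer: -1800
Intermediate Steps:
E(j, m) = (-13 + j)*(j + m)
E(37, 38)*I(-1) = (37**2 - 13*37 - 13*38 + 37*38)*(-1) = (1369 - 481 - 494 + 1406)*(-1) = 1800*(-1) = -1800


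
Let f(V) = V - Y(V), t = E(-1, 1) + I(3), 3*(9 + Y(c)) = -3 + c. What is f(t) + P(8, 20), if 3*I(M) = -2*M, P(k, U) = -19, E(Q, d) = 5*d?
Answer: -7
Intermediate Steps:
Y(c) = -10 + c/3 (Y(c) = -9 + (-3 + c)/3 = -9 + (-1 + c/3) = -10 + c/3)
I(M) = -2*M/3 (I(M) = (-2*M)/3 = -2*M/3)
t = 3 (t = 5*1 - ⅔*3 = 5 - 2 = 3)
f(V) = 10 + 2*V/3 (f(V) = V - (-10 + V/3) = V + (10 - V/3) = 10 + 2*V/3)
f(t) + P(8, 20) = (10 + (⅔)*3) - 19 = (10 + 2) - 19 = 12 - 19 = -7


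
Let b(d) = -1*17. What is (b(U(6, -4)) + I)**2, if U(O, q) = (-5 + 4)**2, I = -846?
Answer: 744769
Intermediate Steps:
U(O, q) = 1 (U(O, q) = (-1)**2 = 1)
b(d) = -17
(b(U(6, -4)) + I)**2 = (-17 - 846)**2 = (-863)**2 = 744769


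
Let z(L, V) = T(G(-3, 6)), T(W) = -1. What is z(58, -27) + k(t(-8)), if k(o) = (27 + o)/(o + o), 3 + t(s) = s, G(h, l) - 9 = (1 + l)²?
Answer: -19/11 ≈ -1.7273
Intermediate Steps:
G(h, l) = 9 + (1 + l)²
t(s) = -3 + s
k(o) = (27 + o)/(2*o) (k(o) = (27 + o)/((2*o)) = (27 + o)*(1/(2*o)) = (27 + o)/(2*o))
z(L, V) = -1
z(58, -27) + k(t(-8)) = -1 + (27 + (-3 - 8))/(2*(-3 - 8)) = -1 + (½)*(27 - 11)/(-11) = -1 + (½)*(-1/11)*16 = -1 - 8/11 = -19/11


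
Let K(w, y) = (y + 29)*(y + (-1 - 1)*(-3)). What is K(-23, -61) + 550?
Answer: 2310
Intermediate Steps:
K(w, y) = (6 + y)*(29 + y) (K(w, y) = (29 + y)*(y - 2*(-3)) = (29 + y)*(y + 6) = (29 + y)*(6 + y) = (6 + y)*(29 + y))
K(-23, -61) + 550 = (174 + (-61)**2 + 35*(-61)) + 550 = (174 + 3721 - 2135) + 550 = 1760 + 550 = 2310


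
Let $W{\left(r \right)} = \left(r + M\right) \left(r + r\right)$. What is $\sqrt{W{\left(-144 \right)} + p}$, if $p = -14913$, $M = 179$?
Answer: $3 i \sqrt{2777} \approx 158.09 i$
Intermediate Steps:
$W{\left(r \right)} = 2 r \left(179 + r\right)$ ($W{\left(r \right)} = \left(r + 179\right) \left(r + r\right) = \left(179 + r\right) 2 r = 2 r \left(179 + r\right)$)
$\sqrt{W{\left(-144 \right)} + p} = \sqrt{2 \left(-144\right) \left(179 - 144\right) - 14913} = \sqrt{2 \left(-144\right) 35 - 14913} = \sqrt{-10080 - 14913} = \sqrt{-24993} = 3 i \sqrt{2777}$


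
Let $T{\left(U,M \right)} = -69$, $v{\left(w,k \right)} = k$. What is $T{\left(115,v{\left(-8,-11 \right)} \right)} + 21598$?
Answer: $21529$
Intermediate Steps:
$T{\left(115,v{\left(-8,-11 \right)} \right)} + 21598 = -69 + 21598 = 21529$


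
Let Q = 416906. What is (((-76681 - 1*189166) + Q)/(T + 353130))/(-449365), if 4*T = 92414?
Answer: -302118/338132333455 ≈ -8.9349e-7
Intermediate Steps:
T = 46207/2 (T = (¼)*92414 = 46207/2 ≈ 23104.)
(((-76681 - 1*189166) + Q)/(T + 353130))/(-449365) = (((-76681 - 1*189166) + 416906)/(46207/2 + 353130))/(-449365) = (((-76681 - 189166) + 416906)/(752467/2))*(-1/449365) = ((-265847 + 416906)*(2/752467))*(-1/449365) = (151059*(2/752467))*(-1/449365) = (302118/752467)*(-1/449365) = -302118/338132333455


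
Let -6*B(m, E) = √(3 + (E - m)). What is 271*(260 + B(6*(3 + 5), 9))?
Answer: 70460 - 271*I ≈ 70460.0 - 271.0*I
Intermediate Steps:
B(m, E) = -√(3 + E - m)/6 (B(m, E) = -√(3 + (E - m))/6 = -√(3 + E - m)/6)
271*(260 + B(6*(3 + 5), 9)) = 271*(260 - √(3 + 9 - 6*(3 + 5))/6) = 271*(260 - √(3 + 9 - 6*8)/6) = 271*(260 - √(3 + 9 - 1*48)/6) = 271*(260 - √(3 + 9 - 48)/6) = 271*(260 - I) = 70460 - 271*I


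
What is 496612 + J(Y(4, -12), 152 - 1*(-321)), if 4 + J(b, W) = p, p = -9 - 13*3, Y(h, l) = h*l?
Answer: 496560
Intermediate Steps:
p = -48 (p = -9 - 39 = -48)
J(b, W) = -52 (J(b, W) = -4 - 48 = -52)
496612 + J(Y(4, -12), 152 - 1*(-321)) = 496612 - 52 = 496560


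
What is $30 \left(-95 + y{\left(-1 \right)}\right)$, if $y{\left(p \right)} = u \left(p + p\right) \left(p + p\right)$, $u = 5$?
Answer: $-2250$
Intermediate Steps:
$y{\left(p \right)} = 20 p^{2}$ ($y{\left(p \right)} = 5 \left(p + p\right) \left(p + p\right) = 5 \cdot 2 p 2 p = 10 p 2 p = 20 p^{2}$)
$30 \left(-95 + y{\left(-1 \right)}\right) = 30 \left(-95 + 20 \left(-1\right)^{2}\right) = 30 \left(-95 + 20 \cdot 1\right) = 30 \left(-95 + 20\right) = 30 \left(-75\right) = -2250$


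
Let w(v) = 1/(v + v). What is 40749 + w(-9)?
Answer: 733481/18 ≈ 40749.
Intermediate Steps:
w(v) = 1/(2*v)
40749 + w(-9) = 40749 + (1/2)/(-9) = 40749 + (1/2)*(-1/9) = 40749 - 1/18 = 733481/18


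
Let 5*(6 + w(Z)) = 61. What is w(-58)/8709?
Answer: 31/43545 ≈ 0.00071191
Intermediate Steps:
w(Z) = 31/5 (w(Z) = -6 + (⅕)*61 = -6 + 61/5 = 31/5)
w(-58)/8709 = (31/5)/8709 = (31/5)*(1/8709) = 31/43545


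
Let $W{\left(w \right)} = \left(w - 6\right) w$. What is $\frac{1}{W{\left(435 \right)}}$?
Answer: $\frac{1}{186615} \approx 5.3586 \cdot 10^{-6}$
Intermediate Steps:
$W{\left(w \right)} = w \left(-6 + w\right)$ ($W{\left(w \right)} = \left(-6 + w\right) w = w \left(-6 + w\right)$)
$\frac{1}{W{\left(435 \right)}} = \frac{1}{435 \left(-6 + 435\right)} = \frac{1}{435 \cdot 429} = \frac{1}{186615}$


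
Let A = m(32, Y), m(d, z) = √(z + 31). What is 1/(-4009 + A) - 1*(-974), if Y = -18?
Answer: 15654190223/16072068 - √13/16072068 ≈ 974.00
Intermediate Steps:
m(d, z) = √(31 + z)
A = √13 (A = √(31 - 18) = √13 ≈ 3.6056)
1/(-4009 + A) - 1*(-974) = 1/(-4009 + √13) - 1*(-974) = 1/(-4009 + √13) + 974 = 974 + 1/(-4009 + √13)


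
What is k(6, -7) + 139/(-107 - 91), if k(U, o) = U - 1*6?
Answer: -139/198 ≈ -0.70202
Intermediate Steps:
k(U, o) = -6 + U (k(U, o) = U - 6 = -6 + U)
k(6, -7) + 139/(-107 - 91) = (-6 + 6) + 139/(-107 - 91) = 0 + 139/(-198) = 0 + 139*(-1/198) = 0 - 139/198 = -139/198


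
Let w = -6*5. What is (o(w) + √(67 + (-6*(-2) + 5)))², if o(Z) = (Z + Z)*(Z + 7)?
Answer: 1904484 + 5520*√21 ≈ 1.9298e+6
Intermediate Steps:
w = -30
o(Z) = 2*Z*(7 + Z) (o(Z) = (2*Z)*(7 + Z) = 2*Z*(7 + Z))
(o(w) + √(67 + (-6*(-2) + 5)))² = (2*(-30)*(7 - 30) + √(67 + (-6*(-2) + 5)))² = (2*(-30)*(-23) + √(67 + (12 + 5)))² = (1380 + √(67 + 17))² = (1380 + √84)² = (1380 + 2*√21)²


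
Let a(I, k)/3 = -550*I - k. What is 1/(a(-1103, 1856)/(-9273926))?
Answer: -4636963/907191 ≈ -5.1113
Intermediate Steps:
a(I, k) = -1650*I - 3*k (a(I, k) = 3*(-550*I - k) = 3*(-k - 550*I) = -1650*I - 3*k)
1/(a(-1103, 1856)/(-9273926)) = 1/((-1650*(-1103) - 3*1856)/(-9273926)) = 1/((1819950 - 5568)*(-1/9273926)) = 1/(1814382*(-1/9273926)) = 1/(-907191/4636963) = -4636963/907191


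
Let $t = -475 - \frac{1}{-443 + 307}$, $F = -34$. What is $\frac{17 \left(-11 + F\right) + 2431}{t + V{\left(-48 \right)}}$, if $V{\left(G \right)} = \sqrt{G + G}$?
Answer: $- \frac{4878861008}{1391602139} - \frac{123257344 i \sqrt{6}}{4174806417} \approx -3.5059 - 0.072319 i$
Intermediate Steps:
$V{\left(G \right)} = \sqrt{2} \sqrt{G}$ ($V{\left(G \right)} = \sqrt{2 G} = \sqrt{2} \sqrt{G}$)
$t = - \frac{64599}{136}$ ($t = -475 - \frac{1}{-136} = -475 - - \frac{1}{136} = -475 + \frac{1}{136} = - \frac{64599}{136} \approx -474.99$)
$\frac{17 \left(-11 + F\right) + 2431}{t + V{\left(-48 \right)}} = \frac{17 \left(-11 - 34\right) + 2431}{- \frac{64599}{136} + \sqrt{2} \sqrt{-48}} = \frac{17 \left(-45\right) + 2431}{- \frac{64599}{136} + \sqrt{2} \cdot 4 i \sqrt{3}} = \frac{-765 + 2431}{- \frac{64599}{136} + 4 i \sqrt{6}} = \frac{1666}{- \frac{64599}{136} + 4 i \sqrt{6}}$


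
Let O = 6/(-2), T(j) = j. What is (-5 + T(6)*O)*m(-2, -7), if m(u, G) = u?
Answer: 46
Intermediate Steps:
O = -3 (O = 6*(-½) = -3)
(-5 + T(6)*O)*m(-2, -7) = (-5 + 6*(-3))*(-2) = (-5 - 18)*(-2) = -23*(-2) = 46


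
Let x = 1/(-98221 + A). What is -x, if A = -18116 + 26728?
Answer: 1/89609 ≈ 1.1160e-5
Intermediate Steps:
A = 8612
x = -1/89609 (x = 1/(-98221 + 8612) = 1/(-89609) = -1/89609 ≈ -1.1160e-5)
-x = -1*(-1/89609) = 1/89609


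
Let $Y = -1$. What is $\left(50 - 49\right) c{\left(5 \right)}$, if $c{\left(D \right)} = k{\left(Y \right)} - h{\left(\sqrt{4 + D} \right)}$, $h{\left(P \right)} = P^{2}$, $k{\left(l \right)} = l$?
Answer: $-10$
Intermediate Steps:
$c{\left(D \right)} = -5 - D$ ($c{\left(D \right)} = -1 - \left(\sqrt{4 + D}\right)^{2} = -1 - \left(4 + D\right) = -5 - D$)
$\left(50 - 49\right) c{\left(5 \right)} = \left(50 - 49\right) \left(-5 - 5\right) = 1 \left(-5 - 5\right) = 1 \left(-10\right) = -10$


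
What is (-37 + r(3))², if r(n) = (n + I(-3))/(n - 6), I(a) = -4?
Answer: 12100/9 ≈ 1344.4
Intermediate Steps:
r(n) = (-4 + n)/(-6 + n) (r(n) = (n - 4)/(n - 6) = (-4 + n)/(-6 + n))
(-37 + r(3))² = (-37 + (-4 + 3)/(-6 + 3))² = (-37 - 1/(-3))² = (-37 - ⅓*(-1))² = (-37 + ⅓)² = (-110/3)² = 12100/9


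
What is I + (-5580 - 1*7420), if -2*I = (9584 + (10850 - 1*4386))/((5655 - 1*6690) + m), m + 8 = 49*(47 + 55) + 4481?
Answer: -27419006/2109 ≈ -13001.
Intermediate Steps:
m = 9471 (m = -8 + (49*(47 + 55) + 4481) = -8 + (49*102 + 4481) = -8 + (4998 + 4481) = -8 + 9479 = 9471)
I = -2006/2109 (I = -(9584 + (10850 - 1*4386))/(2*((5655 - 1*6690) + 9471)) = -(9584 + (10850 - 4386))/(2*((5655 - 6690) + 9471)) = -(9584 + 6464)/(2*(-1035 + 9471)) = -8024/8436 = -½*4012/2109 = -2006/2109 ≈ -0.95116)
I + (-5580 - 1*7420) = -2006/2109 + (-5580 - 1*7420) = -2006/2109 + (-5580 - 7420) = -2006/2109 - 13000 = -27419006/2109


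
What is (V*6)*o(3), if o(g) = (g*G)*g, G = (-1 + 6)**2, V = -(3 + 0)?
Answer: -4050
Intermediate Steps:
V = -3 (V = -1*3 = -3)
G = 25 (G = 5**2 = 25)
o(g) = 25*g**2 (o(g) = (g*25)*g = (25*g)*g = 25*g**2)
(V*6)*o(3) = (-3*6)*(25*3**2) = -450*9 = -18*225 = -4050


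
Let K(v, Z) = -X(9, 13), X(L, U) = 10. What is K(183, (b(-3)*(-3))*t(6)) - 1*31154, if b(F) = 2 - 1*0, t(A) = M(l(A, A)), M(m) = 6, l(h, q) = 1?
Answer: -31164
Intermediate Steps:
t(A) = 6
b(F) = 2 (b(F) = 2 + 0 = 2)
K(v, Z) = -10 (K(v, Z) = -1*10 = -10)
K(183, (b(-3)*(-3))*t(6)) - 1*31154 = -10 - 1*31154 = -10 - 31154 = -31164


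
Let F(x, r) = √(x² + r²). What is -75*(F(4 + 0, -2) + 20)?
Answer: -1500 - 150*√5 ≈ -1835.4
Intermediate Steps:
F(x, r) = √(r² + x²)
-75*(F(4 + 0, -2) + 20) = -75*(√((-2)² + (4 + 0)²) + 20) = -75*(√(4 + 4²) + 20) = -75*(√(4 + 16) + 20) = -75*(√20 + 20) = -75*(2*√5 + 20) = -75*(20 + 2*√5) = -1500 - 150*√5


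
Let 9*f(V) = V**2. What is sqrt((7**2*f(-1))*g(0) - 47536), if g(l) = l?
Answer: 4*I*sqrt(2971) ≈ 218.03*I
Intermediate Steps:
f(V) = V**2/9
sqrt((7**2*f(-1))*g(0) - 47536) = sqrt((7**2*((1/9)*(-1)**2))*0 - 47536) = sqrt((49*((1/9)*1))*0 - 47536) = sqrt((49*(1/9))*0 - 47536) = sqrt((49/9)*0 - 47536) = sqrt(0 - 47536) = sqrt(-47536) = 4*I*sqrt(2971)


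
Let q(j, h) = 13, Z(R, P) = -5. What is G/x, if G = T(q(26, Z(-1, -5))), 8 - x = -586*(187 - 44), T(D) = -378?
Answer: -189/41903 ≈ -0.0045104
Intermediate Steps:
x = 83806 (x = 8 - (-586)*(187 - 44) = 8 - (-586)*143 = 8 - 1*(-83798) = 8 + 83798 = 83806)
G = -378
G/x = -378/83806 = -378*1/83806 = -189/41903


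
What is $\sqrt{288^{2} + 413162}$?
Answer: $\sqrt{496106} \approx 704.35$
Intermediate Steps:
$\sqrt{288^{2} + 413162} = \sqrt{82944 + 413162} = \sqrt{496106}$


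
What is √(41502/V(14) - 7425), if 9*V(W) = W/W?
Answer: 3*√40677 ≈ 605.06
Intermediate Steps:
V(W) = ⅑ (V(W) = (W/W)/9 = (⅑)*1 = ⅑)
√(41502/V(14) - 7425) = √(41502/(⅑) - 7425) = √(41502*9 - 7425) = √(373518 - 7425) = √366093 = 3*√40677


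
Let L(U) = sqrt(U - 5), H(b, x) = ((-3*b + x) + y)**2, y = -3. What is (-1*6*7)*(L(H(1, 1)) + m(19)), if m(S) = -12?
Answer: 504 - 84*sqrt(5) ≈ 316.17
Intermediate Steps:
H(b, x) = (-3 + x - 3*b)**2 (H(b, x) = ((-3*b + x) - 3)**2 = ((x - 3*b) - 3)**2 = (-3 + x - 3*b)**2)
L(U) = sqrt(-5 + U)
(-1*6*7)*(L(H(1, 1)) + m(19)) = (-1*6*7)*(sqrt(-5 + (3 - 1*1 + 3*1)**2) - 12) = (-6*7)*(sqrt(-5 + (3 - 1 + 3)**2) - 12) = -42*(sqrt(-5 + 5**2) - 12) = -42*(sqrt(-5 + 25) - 12) = -42*(sqrt(20) - 12) = -42*(2*sqrt(5) - 12) = -42*(-12 + 2*sqrt(5)) = 504 - 84*sqrt(5)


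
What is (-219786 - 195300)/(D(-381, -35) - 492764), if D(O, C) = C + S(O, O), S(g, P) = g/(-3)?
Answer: 69181/82112 ≈ 0.84252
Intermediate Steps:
S(g, P) = -g/3 (S(g, P) = g*(-⅓) = -g/3)
D(O, C) = C - O/3
(-219786 - 195300)/(D(-381, -35) - 492764) = (-219786 - 195300)/((-35 - ⅓*(-381)) - 492764) = -415086/((-35 + 127) - 492764) = -415086/(92 - 492764) = -415086/(-492672) = -415086*(-1/492672) = 69181/82112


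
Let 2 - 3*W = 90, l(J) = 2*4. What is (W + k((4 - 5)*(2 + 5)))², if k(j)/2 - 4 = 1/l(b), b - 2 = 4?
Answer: 64009/144 ≈ 444.51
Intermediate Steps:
b = 6 (b = 2 + 4 = 6)
l(J) = 8
W = -88/3 (W = ⅔ - ⅓*90 = ⅔ - 30 = -88/3 ≈ -29.333)
k(j) = 33/4 (k(j) = 8 + 2/8 = 8 + 2*(⅛) = 8 + ¼ = 33/4)
(W + k((4 - 5)*(2 + 5)))² = (-88/3 + 33/4)² = (-253/12)² = 64009/144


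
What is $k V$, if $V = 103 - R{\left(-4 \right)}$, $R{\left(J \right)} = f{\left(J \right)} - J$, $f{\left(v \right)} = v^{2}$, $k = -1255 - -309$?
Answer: $-78518$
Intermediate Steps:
$k = -946$ ($k = -1255 + 309 = -946$)
$R{\left(J \right)} = J^{2} - J$
$V = 83$ ($V = 103 - - 4 \left(-1 - 4\right) = 103 - \left(-4\right) \left(-5\right) = 103 - 20 = 83$)
$k V = \left(-946\right) 83 = -78518$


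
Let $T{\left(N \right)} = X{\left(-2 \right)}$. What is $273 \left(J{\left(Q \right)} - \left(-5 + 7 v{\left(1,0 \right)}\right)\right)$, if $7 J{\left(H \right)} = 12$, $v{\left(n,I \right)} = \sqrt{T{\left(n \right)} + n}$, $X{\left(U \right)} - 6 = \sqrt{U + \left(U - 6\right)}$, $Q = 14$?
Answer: $1833 - 1911 \sqrt{7 + i \sqrt{10}} \approx -3344.6 - 1115.2 i$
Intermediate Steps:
$X{\left(U \right)} = 6 + \sqrt{-6 + 2 U}$ ($X{\left(U \right)} = 6 + \sqrt{U + \left(U - 6\right)} = 6 + \sqrt{U + \left(-6 + U\right)} = 6 + \sqrt{-6 + 2 U}$)
$T{\left(N \right)} = 6 + i \sqrt{10}$ ($T{\left(N \right)} = 6 + \sqrt{-6 + 2 \left(-2\right)} = 6 + \sqrt{-6 - 4} = 6 + \sqrt{-10} = 6 + i \sqrt{10}$)
$v{\left(n,I \right)} = \sqrt{6 + n + i \sqrt{10}}$ ($v{\left(n,I \right)} = \sqrt{\left(6 + i \sqrt{10}\right) + n} = \sqrt{6 + n + i \sqrt{10}}$)
$J{\left(H \right)} = \frac{12}{7}$ ($J{\left(H \right)} = \frac{1}{7} \cdot 12 = \frac{12}{7}$)
$273 \left(J{\left(Q \right)} - \left(-5 + 7 v{\left(1,0 \right)}\right)\right) = 273 \left(\frac{12}{7} + \left(5 - 7 \sqrt{6 + 1 + i \sqrt{10}}\right)\right) = 273 \left(\frac{12}{7} + \left(5 - 7 \sqrt{7 + i \sqrt{10}}\right)\right) = 273 \left(\frac{47}{7} - 7 \sqrt{7 + i \sqrt{10}}\right) = 1833 - 1911 \sqrt{7 + i \sqrt{10}}$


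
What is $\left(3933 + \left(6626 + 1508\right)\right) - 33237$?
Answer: $-21170$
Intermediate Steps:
$\left(3933 + \left(6626 + 1508\right)\right) - 33237 = \left(3933 + 8134\right) - 33237 = 12067 - 33237 = -21170$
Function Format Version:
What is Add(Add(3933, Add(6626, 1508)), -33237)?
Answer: -21170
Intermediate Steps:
Add(Add(3933, Add(6626, 1508)), -33237) = Add(Add(3933, 8134), -33237) = Add(12067, -33237) = -21170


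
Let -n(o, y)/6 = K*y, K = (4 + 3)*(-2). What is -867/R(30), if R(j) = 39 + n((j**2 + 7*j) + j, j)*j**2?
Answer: -289/756013 ≈ -0.00038227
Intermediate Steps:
K = -14 (K = 7*(-2) = -14)
n(o, y) = 84*y (n(o, y) = -(-84)*y = 84*y)
R(j) = 39 + 84*j**3 (R(j) = 39 + (84*j)*j**2 = 39 + 84*j**3)
-867/R(30) = -867/(39 + 84*30**3) = -867/(39 + 84*27000) = -867/(39 + 2268000) = -867/2268039 = -867*1/2268039 = -289/756013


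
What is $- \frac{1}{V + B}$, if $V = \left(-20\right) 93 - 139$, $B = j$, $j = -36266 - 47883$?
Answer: $\frac{1}{86148} \approx 1.1608 \cdot 10^{-5}$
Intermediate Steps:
$j = -84149$ ($j = -36266 - 47883 = -84149$)
$B = -84149$
$V = -1999$ ($V = -1860 - 139 = -1999$)
$- \frac{1}{V + B} = - \frac{1}{-1999 - 84149} = - \frac{1}{-86148} = \left(-1\right) \left(- \frac{1}{86148}\right) = \frac{1}{86148}$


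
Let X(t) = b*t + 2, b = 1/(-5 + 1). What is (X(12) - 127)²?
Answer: 16384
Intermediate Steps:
b = -¼ (b = 1/(-4) = -¼ ≈ -0.25000)
X(t) = 2 - t/4 (X(t) = -t/4 + 2 = 2 - t/4)
(X(12) - 127)² = ((2 - ¼*12) - 127)² = ((2 - 3) - 127)² = (-1 - 127)² = (-128)² = 16384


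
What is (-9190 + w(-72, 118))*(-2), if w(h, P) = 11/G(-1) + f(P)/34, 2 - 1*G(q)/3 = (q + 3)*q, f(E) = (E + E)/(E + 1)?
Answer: 223072771/12138 ≈ 18378.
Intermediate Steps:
f(E) = 2*E/(1 + E) (f(E) = (2*E)/(1 + E) = 2*E/(1 + E))
G(q) = 6 - 3*q*(3 + q) (G(q) = 6 - 3*(q + 3)*q = 6 - 3*(3 + q)*q = 6 - 3*q*(3 + q))
w(h, P) = 11/12 + P/(17*(1 + P)) (w(h, P) = 11/(6 - 9*(-1) - 3*(-1)²) + (2*P/(1 + P))/34 = 11/(6 + 9 - 3*1) + (2*P/(1 + P))*(1/34) = 11/(6 + 9 - 3) + P/(17*(1 + P)) = 11/12 + P/(17*(1 + P)))
(-9190 + w(-72, 118))*(-2) = (-9190 + (187 + 199*118)/(204*(1 + 118)))*(-2) = (-9190 + (1/204)*(187 + 23482)/119)*(-2) = (-9190 + (1/204)*(1/119)*23669)*(-2) = (-9190 + 23669/24276)*(-2) = -223072771/24276*(-2) = 223072771/12138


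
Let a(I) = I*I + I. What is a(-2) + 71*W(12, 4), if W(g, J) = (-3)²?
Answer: 641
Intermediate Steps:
W(g, J) = 9
a(I) = I + I² (a(I) = I² + I = I + I²)
a(-2) + 71*W(12, 4) = -2*(1 - 2) + 71*9 = -2*(-1) + 639 = 2 + 639 = 641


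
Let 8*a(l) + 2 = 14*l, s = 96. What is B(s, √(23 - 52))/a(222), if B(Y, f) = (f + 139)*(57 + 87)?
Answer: 80064/1553 + 576*I*√29/1553 ≈ 51.554 + 1.9973*I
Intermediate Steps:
a(l) = -¼ + 7*l/4 (a(l) = -¼ + (14*l)/8 = -¼ + 7*l/4)
B(Y, f) = 20016 + 144*f (B(Y, f) = (139 + f)*144 = 20016 + 144*f)
B(s, √(23 - 52))/a(222) = (20016 + 144*√(23 - 52))/(-¼ + (7/4)*222) = (20016 + 144*√(-29))/(-¼ + 777/2) = (20016 + 144*(I*√29))/(1553/4) = (20016 + 144*I*√29)*(4/1553) = 80064/1553 + 576*I*√29/1553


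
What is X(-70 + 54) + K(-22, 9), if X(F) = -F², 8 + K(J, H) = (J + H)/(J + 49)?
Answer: -7141/27 ≈ -264.48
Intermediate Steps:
K(J, H) = -8 + (H + J)/(49 + J) (K(J, H) = -8 + (J + H)/(J + 49) = -8 + (H + J)/(49 + J))
X(-70 + 54) + K(-22, 9) = -(-70 + 54)² + (-392 + 9 - 7*(-22))/(49 - 22) = -1*(-16)² + (-392 + 9 + 154)/27 = -1*256 + (1/27)*(-229) = -256 - 229/27 = -7141/27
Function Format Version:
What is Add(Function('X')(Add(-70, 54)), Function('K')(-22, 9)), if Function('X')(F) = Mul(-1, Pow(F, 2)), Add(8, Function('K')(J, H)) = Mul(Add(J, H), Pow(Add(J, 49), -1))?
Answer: Rational(-7141, 27) ≈ -264.48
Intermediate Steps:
Function('K')(J, H) = Add(-8, Mul(Pow(Add(49, J), -1), Add(H, J))) (Function('K')(J, H) = Add(-8, Mul(Add(J, H), Pow(Add(J, 49), -1))) = Add(-8, Mul(Add(H, J), Pow(Add(49, J), -1))) = Add(-8, Mul(Pow(Add(49, J), -1), Add(H, J))))
Add(Function('X')(Add(-70, 54)), Function('K')(-22, 9)) = Add(Mul(-1, Pow(Add(-70, 54), 2)), Mul(Pow(Add(49, -22), -1), Add(-392, 9, Mul(-7, -22)))) = Add(Mul(-1, Pow(-16, 2)), Mul(Pow(27, -1), Add(-392, 9, 154))) = Add(Mul(-1, 256), Mul(Rational(1, 27), -229)) = Add(-256, Rational(-229, 27)) = Rational(-7141, 27)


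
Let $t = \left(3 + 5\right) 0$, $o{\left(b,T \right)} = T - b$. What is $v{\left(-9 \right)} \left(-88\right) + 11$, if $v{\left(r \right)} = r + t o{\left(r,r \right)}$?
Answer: $803$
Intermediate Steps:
$t = 0$ ($t = 8 \cdot 0 = 0$)
$v{\left(r \right)} = r$ ($v{\left(r \right)} = r + 0 \left(r - r\right) = r + 0 \cdot 0 = r + 0 = r$)
$v{\left(-9 \right)} \left(-88\right) + 11 = \left(-9\right) \left(-88\right) + 11 = 792 + 11 = 803$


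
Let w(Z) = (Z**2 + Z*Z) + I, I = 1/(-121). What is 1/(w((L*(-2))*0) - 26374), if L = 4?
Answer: -121/3191255 ≈ -3.7916e-5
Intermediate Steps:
I = -1/121 ≈ -0.0082645
w(Z) = -1/121 + 2*Z**2 (w(Z) = (Z**2 + Z*Z) - 1/121 = (Z**2 + Z**2) - 1/121 = 2*Z**2 - 1/121 = -1/121 + 2*Z**2)
1/(w((L*(-2))*0) - 26374) = 1/((-1/121 + 2*((4*(-2))*0)**2) - 26374) = 1/((-1/121 + 2*(-8*0)**2) - 26374) = 1/((-1/121 + 2*0**2) - 26374) = 1/((-1/121 + 2*0) - 26374) = 1/((-1/121 + 0) - 26374) = 1/(-1/121 - 26374) = 1/(-3191255/121) = -121/3191255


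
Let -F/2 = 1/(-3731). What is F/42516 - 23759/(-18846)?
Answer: 52344772048/41520668553 ≈ 1.2607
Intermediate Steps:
F = 2/3731 (F = -2/(-3731) = -2*(-1/3731) = 2/3731 ≈ 0.00053605)
F/42516 - 23759/(-18846) = (2/3731)/42516 - 23759/(-18846) = (2/3731)*(1/42516) - 23759*(-1/18846) = 1/79313598 + 23759/18846 = 52344772048/41520668553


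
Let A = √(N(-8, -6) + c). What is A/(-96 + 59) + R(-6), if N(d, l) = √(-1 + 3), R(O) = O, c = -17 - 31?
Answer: -6 - I*√(48 - √2)/37 ≈ -6.0 - 0.18447*I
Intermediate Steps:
c = -48
N(d, l) = √2
A = √(-48 + √2) (A = √(√2 - 48) = √(-48 + √2) ≈ 6.8254*I)
A/(-96 + 59) + R(-6) = √(-48 + √2)/(-96 + 59) - 6 = √(-48 + √2)/(-37) - 6 = -√(-48 + √2)/37 - 6 = -6 - √(-48 + √2)/37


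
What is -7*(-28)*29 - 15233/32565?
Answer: 185084227/32565 ≈ 5683.5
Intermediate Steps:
-7*(-28)*29 - 15233/32565 = 196*29 - 15233/32565 = 5684 - 1*15233/32565 = 5684 - 15233/32565 = 185084227/32565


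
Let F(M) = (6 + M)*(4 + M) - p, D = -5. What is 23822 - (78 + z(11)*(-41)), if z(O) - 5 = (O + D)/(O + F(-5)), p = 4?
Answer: 23990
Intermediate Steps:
F(M) = -4 + (4 + M)*(6 + M) (F(M) = (6 + M)*(4 + M) - 1*4 = (4 + M)*(6 + M) - 4 = -4 + (4 + M)*(6 + M))
z(O) = 6 (z(O) = 5 + (O - 5)/(O + (20 + (-5)² + 10*(-5))) = 5 + (-5 + O)/(O + (20 + 25 - 50)) = 5 + (-5 + O)/(O - 5) = 5 + (-5 + O)/(-5 + O) = 5 + 1 = 6)
23822 - (78 + z(11)*(-41)) = 23822 - (78 + 6*(-41)) = 23822 - (78 - 246) = 23822 - 1*(-168) = 23822 + 168 = 23990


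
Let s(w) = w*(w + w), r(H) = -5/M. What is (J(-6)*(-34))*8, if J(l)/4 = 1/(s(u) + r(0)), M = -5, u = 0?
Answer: -1088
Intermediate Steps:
r(H) = 1 (r(H) = -5/(-5) = -5*(-⅕) = 1)
s(w) = 2*w² (s(w) = w*(2*w) = 2*w²)
J(l) = 4 (J(l) = 4/(2*0² + 1) = 4/(2*0 + 1) = 4/(0 + 1) = 4/1 = 4*1 = 4)
(J(-6)*(-34))*8 = (4*(-34))*8 = -136*8 = -1088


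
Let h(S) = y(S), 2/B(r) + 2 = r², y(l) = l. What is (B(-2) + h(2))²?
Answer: 9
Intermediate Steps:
B(r) = 2/(-2 + r²)
h(S) = S
(B(-2) + h(2))² = (2/(-2 + (-2)²) + 2)² = (2/(-2 + 4) + 2)² = (2/2 + 2)² = (2*(½) + 2)² = (1 + 2)² = 3² = 9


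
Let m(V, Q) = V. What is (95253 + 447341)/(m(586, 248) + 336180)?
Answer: 271297/168383 ≈ 1.6112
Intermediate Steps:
(95253 + 447341)/(m(586, 248) + 336180) = (95253 + 447341)/(586 + 336180) = 542594/336766 = 542594*(1/336766) = 271297/168383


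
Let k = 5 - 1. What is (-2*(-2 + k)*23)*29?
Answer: -2668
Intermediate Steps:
k = 4
(-2*(-2 + k)*23)*29 = (-2*(-2 + 4)*23)*29 = (-2*2*23)*29 = -4*23*29 = -92*29 = -2668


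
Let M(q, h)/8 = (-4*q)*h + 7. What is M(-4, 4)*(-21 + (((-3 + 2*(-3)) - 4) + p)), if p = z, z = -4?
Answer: -21584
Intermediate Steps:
p = -4
M(q, h) = 56 - 32*h*q (M(q, h) = 8*((-4*q)*h + 7) = 8*(-4*h*q + 7) = 8*(7 - 4*h*q) = 56 - 32*h*q)
M(-4, 4)*(-21 + (((-3 + 2*(-3)) - 4) + p)) = (56 - 32*4*(-4))*(-21 + (((-3 + 2*(-3)) - 4) - 4)) = (56 + 512)*(-21 + (((-3 - 6) - 4) - 4)) = 568*(-21 + ((-9 - 4) - 4)) = 568*(-21 + (-13 - 4)) = 568*(-21 - 17) = 568*(-38) = -21584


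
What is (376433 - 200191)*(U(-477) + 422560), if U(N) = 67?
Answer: 74484627734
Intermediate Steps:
(376433 - 200191)*(U(-477) + 422560) = (376433 - 200191)*(67 + 422560) = 176242*422627 = 74484627734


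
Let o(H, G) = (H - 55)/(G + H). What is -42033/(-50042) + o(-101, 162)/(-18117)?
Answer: 15486676691/18434421918 ≈ 0.84010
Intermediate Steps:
o(H, G) = (-55 + H)/(G + H)
-42033/(-50042) + o(-101, 162)/(-18117) = -42033/(-50042) + ((-55 - 101)/(162 - 101))/(-18117) = -42033*(-1/50042) + (-156/61)*(-1/18117) = 42033/50042 + ((1/61)*(-156))*(-1/18117) = 42033/50042 - 156/61*(-1/18117) = 42033/50042 + 52/368379 = 15486676691/18434421918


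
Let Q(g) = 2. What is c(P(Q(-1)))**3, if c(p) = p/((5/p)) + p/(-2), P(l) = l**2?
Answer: 216/125 ≈ 1.7280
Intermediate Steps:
c(p) = -p/2 + p**2/5 (c(p) = p*(p/5) + p*(-1/2) = p**2/5 - p/2 = -p/2 + p**2/5)
c(P(Q(-1)))**3 = ((1/10)*2**2*(-5 + 2*2**2))**3 = ((1/10)*4*(-5 + 2*4))**3 = ((1/10)*4*(-5 + 8))**3 = ((1/10)*4*3)**3 = (6/5)**3 = 216/125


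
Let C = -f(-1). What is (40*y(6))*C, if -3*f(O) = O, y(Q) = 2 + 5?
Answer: -280/3 ≈ -93.333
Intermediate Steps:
y(Q) = 7
f(O) = -O/3
C = -⅓ (C = -(-1)*(-1)/3 = -1*⅓ = -⅓ ≈ -0.33333)
(40*y(6))*C = (40*7)*(-⅓) = 280*(-⅓) = -280/3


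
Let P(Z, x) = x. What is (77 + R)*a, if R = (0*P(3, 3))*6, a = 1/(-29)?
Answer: -77/29 ≈ -2.6552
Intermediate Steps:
a = -1/29 ≈ -0.034483
R = 0 (R = (0*3)*6 = 0*6 = 0)
(77 + R)*a = (77 + 0)*(-1/29) = 77*(-1/29) = -77/29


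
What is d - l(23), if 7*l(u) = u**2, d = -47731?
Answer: -334646/7 ≈ -47807.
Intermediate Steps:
l(u) = u**2/7
d - l(23) = -47731 - 23**2/7 = -47731 - 529/7 = -334646/7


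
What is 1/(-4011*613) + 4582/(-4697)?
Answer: -1609423589/1649816553 ≈ -0.97552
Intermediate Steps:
1/(-4011*613) + 4582/(-4697) = -1/4011*1/613 + 4582*(-1/4697) = -1/2458743 - 4582/4697 = -1609423589/1649816553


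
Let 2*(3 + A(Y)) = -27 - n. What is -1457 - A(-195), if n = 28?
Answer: -2853/2 ≈ -1426.5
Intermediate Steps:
A(Y) = -61/2 (A(Y) = -3 + (-27 - 1*28)/2 = -3 + (-27 - 28)/2 = -3 + (½)*(-55) = -3 - 55/2 = -61/2)
-1457 - A(-195) = -1457 - 1*(-61/2) = -1457 + 61/2 = -2853/2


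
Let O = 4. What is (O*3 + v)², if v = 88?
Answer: 10000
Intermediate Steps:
(O*3 + v)² = (4*3 + 88)² = (12 + 88)² = 100² = 10000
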